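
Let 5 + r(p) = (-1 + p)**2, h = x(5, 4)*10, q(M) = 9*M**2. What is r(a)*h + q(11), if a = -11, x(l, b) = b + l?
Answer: 13599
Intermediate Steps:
h = 90 (h = (4 + 5)*10 = 9*10 = 90)
r(p) = -5 + (-1 + p)**2
r(a)*h + q(11) = (-5 + (-1 - 11)**2)*90 + 9*11**2 = (-5 + (-12)**2)*90 + 9*121 = (-5 + 144)*90 + 1089 = 139*90 + 1089 = 12510 + 1089 = 13599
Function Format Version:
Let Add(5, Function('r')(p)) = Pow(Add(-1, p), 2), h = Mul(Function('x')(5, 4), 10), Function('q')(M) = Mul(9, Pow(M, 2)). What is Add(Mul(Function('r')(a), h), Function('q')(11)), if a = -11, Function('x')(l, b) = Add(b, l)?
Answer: 13599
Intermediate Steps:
h = 90 (h = Mul(Add(4, 5), 10) = Mul(9, 10) = 90)
Function('r')(p) = Add(-5, Pow(Add(-1, p), 2))
Add(Mul(Function('r')(a), h), Function('q')(11)) = Add(Mul(Add(-5, Pow(Add(-1, -11), 2)), 90), Mul(9, Pow(11, 2))) = Add(Mul(Add(-5, Pow(-12, 2)), 90), Mul(9, 121)) = Add(Mul(Add(-5, 144), 90), 1089) = Add(Mul(139, 90), 1089) = Add(12510, 1089) = 13599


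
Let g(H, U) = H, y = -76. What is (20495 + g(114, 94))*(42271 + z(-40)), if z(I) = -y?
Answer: 872729323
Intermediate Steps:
z(I) = 76 (z(I) = -1*(-76) = 76)
(20495 + g(114, 94))*(42271 + z(-40)) = (20495 + 114)*(42271 + 76) = 20609*42347 = 872729323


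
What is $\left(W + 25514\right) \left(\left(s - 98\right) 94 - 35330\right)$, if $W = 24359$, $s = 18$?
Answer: $-2137058050$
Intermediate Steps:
$\left(W + 25514\right) \left(\left(s - 98\right) 94 - 35330\right) = \left(24359 + 25514\right) \left(\left(18 - 98\right) 94 - 35330\right) = 49873 \left(\left(-80\right) 94 - 35330\right) = 49873 \left(-7520 - 35330\right) = 49873 \left(-42850\right) = -2137058050$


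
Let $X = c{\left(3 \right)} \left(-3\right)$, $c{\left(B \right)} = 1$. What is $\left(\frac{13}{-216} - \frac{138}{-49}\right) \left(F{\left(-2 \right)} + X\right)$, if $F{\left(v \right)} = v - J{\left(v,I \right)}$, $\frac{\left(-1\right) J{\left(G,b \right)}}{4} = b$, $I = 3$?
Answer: $\frac{29171}{1512} \approx 19.293$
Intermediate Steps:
$J{\left(G,b \right)} = - 4 b$
$F{\left(v \right)} = 12 + v$ ($F{\left(v \right)} = v - \left(-4\right) 3 = v - -12 = v + 12 = 12 + v$)
$X = -3$ ($X = 1 \left(-3\right) = -3$)
$\left(\frac{13}{-216} - \frac{138}{-49}\right) \left(F{\left(-2 \right)} + X\right) = \left(\frac{13}{-216} - \frac{138}{-49}\right) \left(\left(12 - 2\right) - 3\right) = \left(13 \left(- \frac{1}{216}\right) - - \frac{138}{49}\right) \left(10 - 3\right) = \left(- \frac{13}{216} + \frac{138}{49}\right) 7 = \frac{29171}{10584} \cdot 7 = \frac{29171}{1512}$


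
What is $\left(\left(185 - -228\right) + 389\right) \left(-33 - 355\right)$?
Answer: $-311176$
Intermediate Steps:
$\left(\left(185 - -228\right) + 389\right) \left(-33 - 355\right) = \left(\left(185 + 228\right) + 389\right) \left(-388\right) = \left(413 + 389\right) \left(-388\right) = 802 \left(-388\right) = -311176$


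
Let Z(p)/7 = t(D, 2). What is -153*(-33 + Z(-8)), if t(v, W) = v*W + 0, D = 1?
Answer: 2907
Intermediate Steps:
t(v, W) = W*v (t(v, W) = W*v + 0 = W*v)
Z(p) = 14 (Z(p) = 7*(2*1) = 7*2 = 14)
-153*(-33 + Z(-8)) = -153*(-33 + 14) = -153*(-19) = 2907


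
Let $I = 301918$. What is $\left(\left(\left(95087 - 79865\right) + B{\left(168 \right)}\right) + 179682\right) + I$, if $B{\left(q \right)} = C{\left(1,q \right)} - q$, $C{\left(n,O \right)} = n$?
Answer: $496655$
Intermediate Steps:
$B{\left(q \right)} = 1 - q$
$\left(\left(\left(95087 - 79865\right) + B{\left(168 \right)}\right) + 179682\right) + I = \left(\left(\left(95087 - 79865\right) + \left(1 - 168\right)\right) + 179682\right) + 301918 = \left(\left(15222 + \left(1 - 168\right)\right) + 179682\right) + 301918 = \left(\left(15222 - 167\right) + 179682\right) + 301918 = \left(15055 + 179682\right) + 301918 = 194737 + 301918 = 496655$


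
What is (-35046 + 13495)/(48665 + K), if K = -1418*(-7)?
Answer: -21551/58591 ≈ -0.36782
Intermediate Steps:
K = 9926
(-35046 + 13495)/(48665 + K) = (-35046 + 13495)/(48665 + 9926) = -21551/58591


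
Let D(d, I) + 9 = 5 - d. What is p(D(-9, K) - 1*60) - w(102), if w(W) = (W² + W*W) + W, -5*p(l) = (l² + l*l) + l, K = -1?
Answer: -22109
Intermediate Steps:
D(d, I) = -4 - d (D(d, I) = -9 + (5 - d) = -4 - d)
p(l) = -2*l²/5 - l/5 (p(l) = -((l² + l*l) + l)/5 = -((l² + l²) + l)/5 = -(2*l² + l)/5 = -(l + 2*l²)/5 = -2*l²/5 - l/5)
w(W) = W + 2*W² (w(W) = (W² + W²) + W = 2*W² + W = W + 2*W²)
p(D(-9, K) - 1*60) - w(102) = -((-4 - 1*(-9)) - 1*60)*(1 + 2*((-4 - 1*(-9)) - 1*60))/5 - 102*(1 + 2*102) = -((-4 + 9) - 60)*(1 + 2*((-4 + 9) - 60))/5 - 102*(1 + 204) = -(5 - 60)*(1 + 2*(5 - 60))/5 - 102*205 = -⅕*(-55)*(1 + 2*(-55)) - 1*20910 = -⅕*(-55)*(1 - 110) - 20910 = -⅕*(-55)*(-109) - 20910 = -1199 - 20910 = -22109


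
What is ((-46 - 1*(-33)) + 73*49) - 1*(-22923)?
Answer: 26487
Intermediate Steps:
((-46 - 1*(-33)) + 73*49) - 1*(-22923) = ((-46 + 33) + 3577) + 22923 = (-13 + 3577) + 22923 = 3564 + 22923 = 26487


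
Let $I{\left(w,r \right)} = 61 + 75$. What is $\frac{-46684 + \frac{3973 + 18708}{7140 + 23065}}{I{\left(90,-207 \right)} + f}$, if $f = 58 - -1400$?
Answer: $- \frac{1410067539}{48146770} \approx -29.287$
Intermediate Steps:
$f = 1458$ ($f = 58 + 1400 = 1458$)
$I{\left(w,r \right)} = 136$
$\frac{-46684 + \frac{3973 + 18708}{7140 + 23065}}{I{\left(90,-207 \right)} + f} = \frac{-46684 + \frac{3973 + 18708}{7140 + 23065}}{136 + 1458} = \frac{-46684 + \frac{22681}{30205}}{1594} = \left(-46684 + 22681 \cdot \frac{1}{30205}\right) \frac{1}{1594} = \left(-46684 + \frac{22681}{30205}\right) \frac{1}{1594} = \left(- \frac{1410067539}{30205}\right) \frac{1}{1594} = - \frac{1410067539}{48146770}$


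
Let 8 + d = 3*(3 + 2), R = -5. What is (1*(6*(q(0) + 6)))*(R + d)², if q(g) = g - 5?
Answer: 24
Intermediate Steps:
q(g) = -5 + g
d = 7 (d = -8 + 3*(3 + 2) = -8 + 3*5 = -8 + 15 = 7)
(1*(6*(q(0) + 6)))*(R + d)² = (1*(6*((-5 + 0) + 6)))*(-5 + 7)² = (1*(6*(-5 + 6)))*2² = (1*(6*1))*4 = (1*6)*4 = 6*4 = 24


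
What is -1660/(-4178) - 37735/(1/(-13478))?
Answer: 1062449378200/2089 ≈ 5.0859e+8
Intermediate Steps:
-1660/(-4178) - 37735/(1/(-13478)) = -1660*(-1/4178) - 37735/(-1/13478) = 830/2089 - 37735*(-13478) = 830/2089 + 508592330 = 1062449378200/2089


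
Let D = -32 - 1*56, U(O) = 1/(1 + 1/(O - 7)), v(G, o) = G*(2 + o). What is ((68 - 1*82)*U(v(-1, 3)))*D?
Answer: 1344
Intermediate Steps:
U(O) = 1/(1 + 1/(-7 + O))
D = -88 (D = -32 - 56 = -88)
((68 - 1*82)*U(v(-1, 3)))*D = ((68 - 1*82)*((-7 - (2 + 3))/(-6 - (2 + 3))))*(-88) = ((68 - 82)*((-7 - 1*5)/(-6 - 1*5)))*(-88) = -14*(-7 - 5)/(-6 - 5)*(-88) = -14*(-12)/(-11)*(-88) = -(-14)*(-12)/11*(-88) = -14*12/11*(-88) = -168/11*(-88) = 1344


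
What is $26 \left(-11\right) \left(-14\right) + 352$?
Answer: $4356$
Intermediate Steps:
$26 \left(-11\right) \left(-14\right) + 352 = \left(-286\right) \left(-14\right) + 352 = 4004 + 352 = 4356$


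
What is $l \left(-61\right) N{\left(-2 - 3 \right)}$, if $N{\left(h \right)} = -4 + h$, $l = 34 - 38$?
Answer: $-2196$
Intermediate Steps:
$l = -4$ ($l = 34 - 38 = -4$)
$l \left(-61\right) N{\left(-2 - 3 \right)} = \left(-4\right) \left(-61\right) \left(-4 - 5\right) = 244 \left(-4 - 5\right) = 244 \left(-9\right) = -2196$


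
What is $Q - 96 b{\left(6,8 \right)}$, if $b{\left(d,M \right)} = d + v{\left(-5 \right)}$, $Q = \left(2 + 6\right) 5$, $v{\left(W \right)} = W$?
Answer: $-56$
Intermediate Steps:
$Q = 40$ ($Q = 8 \cdot 5 = 40$)
$b{\left(d,M \right)} = -5 + d$ ($b{\left(d,M \right)} = d - 5 = -5 + d$)
$Q - 96 b{\left(6,8 \right)} = 40 - 96 \left(-5 + 6\right) = 40 - 96 = -56$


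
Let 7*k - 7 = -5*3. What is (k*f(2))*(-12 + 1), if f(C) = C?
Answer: 176/7 ≈ 25.143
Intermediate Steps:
k = -8/7 (k = 1 + (-5*3)/7 = 1 + (1/7)*(-15) = 1 - 15/7 = -8/7 ≈ -1.1429)
(k*f(2))*(-12 + 1) = (-8/7*2)*(-12 + 1) = -16/7*(-11) = 176/7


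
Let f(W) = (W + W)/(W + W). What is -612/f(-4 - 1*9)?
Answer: -612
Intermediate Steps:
f(W) = 1 (f(W) = (2*W)/((2*W)) = (2*W)*(1/(2*W)) = 1)
-612/f(-4 - 1*9) = -612/1 = -612*1 = -612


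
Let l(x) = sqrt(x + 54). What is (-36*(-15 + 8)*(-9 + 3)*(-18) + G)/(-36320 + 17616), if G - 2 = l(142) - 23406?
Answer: -1913/9352 ≈ -0.20456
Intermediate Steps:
l(x) = sqrt(54 + x)
G = -23390 (G = 2 + (sqrt(54 + 142) - 23406) = 2 + (sqrt(196) - 23406) = 2 + (14 - 23406) = 2 - 23392 = -23390)
(-36*(-15 + 8)*(-9 + 3)*(-18) + G)/(-36320 + 17616) = (-36*(-15 + 8)*(-9 + 3)*(-18) - 23390)/(-36320 + 17616) = (-(-252)*(-6)*(-18) - 23390)/(-18704) = (-36*42*(-18) - 23390)*(-1/18704) = (-1512*(-18) - 23390)*(-1/18704) = (27216 - 23390)*(-1/18704) = 3826*(-1/18704) = -1913/9352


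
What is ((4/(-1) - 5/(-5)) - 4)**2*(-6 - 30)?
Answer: -1764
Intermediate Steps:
((4/(-1) - 5/(-5)) - 4)**2*(-6 - 30) = ((4*(-1) - 5*(-1/5)) - 4)**2*(-36) = ((-4 + 1) - 4)**2*(-36) = (-3 - 4)**2*(-36) = (-7)**2*(-36) = 49*(-36) = -1764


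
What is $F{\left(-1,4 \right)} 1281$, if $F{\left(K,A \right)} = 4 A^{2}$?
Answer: $81984$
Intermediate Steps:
$F{\left(-1,4 \right)} 1281 = 4 \cdot 4^{2} \cdot 1281 = 4 \cdot 16 \cdot 1281 = 64 \cdot 1281 = 81984$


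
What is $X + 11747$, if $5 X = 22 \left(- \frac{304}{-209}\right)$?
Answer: $\frac{58767}{5} \approx 11753.0$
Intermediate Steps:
$X = \frac{32}{5}$ ($X = \frac{22 \left(- \frac{304}{-209}\right)}{5} = \frac{22 \left(\left(-304\right) \left(- \frac{1}{209}\right)\right)}{5} = \frac{22 \cdot \frac{16}{11}}{5} = \frac{1}{5} \cdot 32 = \frac{32}{5} \approx 6.4$)
$X + 11747 = \frac{32}{5} + 11747 = \frac{58767}{5}$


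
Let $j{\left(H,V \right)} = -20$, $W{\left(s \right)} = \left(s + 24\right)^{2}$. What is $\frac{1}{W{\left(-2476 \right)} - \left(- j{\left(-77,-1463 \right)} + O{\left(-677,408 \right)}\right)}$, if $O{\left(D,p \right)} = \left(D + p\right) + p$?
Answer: $\frac{1}{6012145} \approx 1.6633 \cdot 10^{-7}$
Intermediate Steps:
$W{\left(s \right)} = \left(24 + s\right)^{2}$
$O{\left(D,p \right)} = D + 2 p$
$\frac{1}{W{\left(-2476 \right)} - \left(- j{\left(-77,-1463 \right)} + O{\left(-677,408 \right)}\right)} = \frac{1}{\left(24 - 2476\right)^{2} - \left(-657 + 816\right)} = \frac{1}{\left(-2452\right)^{2} - 159} = \frac{1}{6012304 - 159} = \frac{1}{6012145}$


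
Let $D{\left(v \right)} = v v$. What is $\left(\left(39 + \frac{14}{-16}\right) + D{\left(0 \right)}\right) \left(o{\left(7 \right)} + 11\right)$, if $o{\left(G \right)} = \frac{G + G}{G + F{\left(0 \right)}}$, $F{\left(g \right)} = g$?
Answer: $\frac{3965}{8} \approx 495.63$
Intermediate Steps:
$D{\left(v \right)} = v^{2}$
$o{\left(G \right)} = 2$ ($o{\left(G \right)} = \frac{G + G}{G + 0} = \frac{2 G}{G} = 2$)
$\left(\left(39 + \frac{14}{-16}\right) + D{\left(0 \right)}\right) \left(o{\left(7 \right)} + 11\right) = \left(\left(39 + \frac{14}{-16}\right) + 0^{2}\right) \left(2 + 11\right) = \left(\left(39 + 14 \left(- \frac{1}{16}\right)\right) + 0\right) 13 = \left(\left(39 - \frac{7}{8}\right) + 0\right) 13 = \left(\frac{305}{8} + 0\right) 13 = \frac{305}{8} \cdot 13 = \frac{3965}{8}$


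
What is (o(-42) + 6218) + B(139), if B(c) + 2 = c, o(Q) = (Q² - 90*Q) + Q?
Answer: 11857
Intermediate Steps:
o(Q) = Q² - 89*Q
B(c) = -2 + c
(o(-42) + 6218) + B(139) = (-42*(-89 - 42) + 6218) + (-2 + 139) = (-42*(-131) + 6218) + 137 = (5502 + 6218) + 137 = 11720 + 137 = 11857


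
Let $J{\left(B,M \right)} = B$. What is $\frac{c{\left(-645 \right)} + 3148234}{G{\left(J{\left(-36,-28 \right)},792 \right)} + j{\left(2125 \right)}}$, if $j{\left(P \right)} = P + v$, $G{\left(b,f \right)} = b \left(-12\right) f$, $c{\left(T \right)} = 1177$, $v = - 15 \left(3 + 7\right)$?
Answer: $\frac{3149411}{344119} \approx 9.1521$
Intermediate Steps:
$v = -150$ ($v = \left(-15\right) 10 = -150$)
$G{\left(b,f \right)} = - 12 b f$
$j{\left(P \right)} = -150 + P$ ($j{\left(P \right)} = P - 150 = -150 + P$)
$\frac{c{\left(-645 \right)} + 3148234}{G{\left(J{\left(-36,-28 \right)},792 \right)} + j{\left(2125 \right)}} = \frac{1177 + 3148234}{\left(-12\right) \left(-36\right) 792 + \left(-150 + 2125\right)} = \frac{3149411}{342144 + 1975} = \frac{3149411}{344119}$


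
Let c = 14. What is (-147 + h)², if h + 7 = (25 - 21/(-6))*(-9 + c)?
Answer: 529/4 ≈ 132.25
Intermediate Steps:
h = 271/2 (h = -7 + (25 - 21/(-6))*(-9 + 14) = -7 + (25 - 21*(-⅙))*5 = -7 + (25 + 7/2)*5 = -7 + (57/2)*5 = -7 + 285/2 = 271/2 ≈ 135.50)
(-147 + h)² = (-147 + 271/2)² = (-23/2)² = 529/4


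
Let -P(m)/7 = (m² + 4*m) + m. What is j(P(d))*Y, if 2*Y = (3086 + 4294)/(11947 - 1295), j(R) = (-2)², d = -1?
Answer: 3690/2663 ≈ 1.3857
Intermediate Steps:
P(m) = -35*m - 7*m² (P(m) = -7*((m² + 4*m) + m) = -7*(m² + 5*m) = -35*m - 7*m²)
j(R) = 4
Y = 1845/5326 (Y = ((3086 + 4294)/(11947 - 1295))/2 = (7380/10652)/2 = (7380*(1/10652))/2 = (½)*(1845/2663) = 1845/5326 ≈ 0.34641)
j(P(d))*Y = 4*(1845/5326) = 3690/2663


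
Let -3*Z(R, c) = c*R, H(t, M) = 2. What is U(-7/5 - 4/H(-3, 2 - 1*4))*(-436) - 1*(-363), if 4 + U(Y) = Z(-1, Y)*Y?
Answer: 32021/75 ≈ 426.95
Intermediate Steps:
Z(R, c) = -R*c/3 (Z(R, c) = -c*R/3 = -R*c/3)
U(Y) = -4 + Y²/3 (U(Y) = -4 + (-⅓*(-1)*Y)*Y = -4 + (Y/3)*Y = -4 + Y²/3)
U(-7/5 - 4/H(-3, 2 - 1*4))*(-436) - 1*(-363) = (-4 + (-7/5 - 4/2)²/3)*(-436) - 1*(-363) = (-4 + (-7*⅕ - 4*½)²/3)*(-436) + 363 = (-4 + (-7/5 - 2)²/3)*(-436) + 363 = (-4 + (-17/5)²/3)*(-436) + 363 = (-4 + (⅓)*(289/25))*(-436) + 363 = (-4 + 289/75)*(-436) + 363 = -11/75*(-436) + 363 = 4796/75 + 363 = 32021/75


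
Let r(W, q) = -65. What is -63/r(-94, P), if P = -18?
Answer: 63/65 ≈ 0.96923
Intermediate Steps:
-63/r(-94, P) = -63/(-65) = -63*(-1/65) = 63/65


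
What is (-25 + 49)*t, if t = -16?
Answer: -384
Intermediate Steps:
(-25 + 49)*t = (-25 + 49)*(-16) = 24*(-16) = -384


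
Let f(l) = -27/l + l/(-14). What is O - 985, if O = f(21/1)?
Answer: -13829/14 ≈ -987.79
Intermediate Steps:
f(l) = -27/l - l/14 (f(l) = -27/l + l*(-1/14) = -27/l - l/14)
O = -39/14 (O = -27/(21/1) - 3/(2*1) = -27/(21*1) - 3/2 = -27/21 - 1/14*21 = -27*1/21 - 3/2 = -9/7 - 3/2 = -39/14 ≈ -2.7857)
O - 985 = -39/14 - 985 = -13829/14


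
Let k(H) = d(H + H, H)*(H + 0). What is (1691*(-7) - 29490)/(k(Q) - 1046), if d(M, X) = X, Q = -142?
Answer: -3757/1738 ≈ -2.1617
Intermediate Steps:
k(H) = H**2 (k(H) = H*(H + 0) = H*H = H**2)
(1691*(-7) - 29490)/(k(Q) - 1046) = (1691*(-7) - 29490)/((-142)**2 - 1046) = (-11837 - 29490)/(20164 - 1046) = -41327/19118 = -41327*1/19118 = -3757/1738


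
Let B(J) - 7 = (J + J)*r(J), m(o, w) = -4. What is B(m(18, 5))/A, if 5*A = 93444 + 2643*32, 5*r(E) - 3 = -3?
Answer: 7/35604 ≈ 0.00019661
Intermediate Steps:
r(E) = 0 (r(E) = ⅗ + (⅕)*(-3) = ⅗ - ⅗ = 0)
A = 35604 (A = (93444 + 2643*32)/5 = (93444 + 84576)/5 = (⅕)*178020 = 35604)
B(J) = 7 (B(J) = 7 + (J + J)*0 = 7 + (2*J)*0 = 7 + 0 = 7)
B(m(18, 5))/A = 7/35604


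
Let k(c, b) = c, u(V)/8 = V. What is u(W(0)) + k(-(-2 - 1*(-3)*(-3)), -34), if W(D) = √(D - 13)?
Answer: 11 + 8*I*√13 ≈ 11.0 + 28.844*I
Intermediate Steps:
W(D) = √(-13 + D)
u(V) = 8*V
u(W(0)) + k(-(-2 - 1*(-3)*(-3)), -34) = 8*√(-13 + 0) - (-2 - 1*(-3)*(-3)) = 8*√(-13) - (-2 + 3*(-3)) = 8*(I*√13) - (-2 - 9) = 8*I*√13 - 1*(-11) = 8*I*√13 + 11 = 11 + 8*I*√13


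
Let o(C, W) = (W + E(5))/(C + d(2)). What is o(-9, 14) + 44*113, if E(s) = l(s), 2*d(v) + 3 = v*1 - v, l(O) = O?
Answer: 104374/21 ≈ 4970.2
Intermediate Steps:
d(v) = -3/2 (d(v) = -3/2 + (v*1 - v)/2 = -3/2 + (v - v)/2 = -3/2 + (½)*0 = -3/2 + 0 = -3/2)
E(s) = s
o(C, W) = (5 + W)/(-3/2 + C) (o(C, W) = (W + 5)/(C - 3/2) = (5 + W)/(-3/2 + C))
o(-9, 14) + 44*113 = 2*(5 + 14)/(-3 + 2*(-9)) + 44*113 = 2*19/(-3 - 18) + 4972 = 2*19/(-21) + 4972 = 2*(-1/21)*19 + 4972 = -38/21 + 4972 = 104374/21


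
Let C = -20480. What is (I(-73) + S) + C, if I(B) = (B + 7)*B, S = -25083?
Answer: -40745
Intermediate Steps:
I(B) = B*(7 + B) (I(B) = (7 + B)*B = B*(7 + B))
(I(-73) + S) + C = (-73*(7 - 73) - 25083) - 20480 = (-73*(-66) - 25083) - 20480 = (4818 - 25083) - 20480 = -20265 - 20480 = -40745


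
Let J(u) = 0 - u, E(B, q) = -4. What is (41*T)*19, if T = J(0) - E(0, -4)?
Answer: 3116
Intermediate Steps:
J(u) = -u
T = 4 (T = -1*0 - 1*(-4) = 0 + 4 = 4)
(41*T)*19 = (41*4)*19 = 164*19 = 3116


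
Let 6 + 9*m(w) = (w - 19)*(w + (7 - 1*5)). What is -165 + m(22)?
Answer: -473/3 ≈ -157.67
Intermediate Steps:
m(w) = -2/3 + (-19 + w)*(2 + w)/9 (m(w) = -2/3 + ((w - 19)*(w + (7 - 1*5)))/9 = -2/3 + ((-19 + w)*(w + (7 - 5)))/9 = -2/3 + ((-19 + w)*(w + 2))/9 = -2/3 + ((-19 + w)*(2 + w))/9 = -2/3 + (-19 + w)*(2 + w)/9)
-165 + m(22) = -165 + (-44/9 - 17/9*22 + (1/9)*22**2) = -165 + (-44/9 - 374/9 + (1/9)*484) = -165 + (-44/9 - 374/9 + 484/9) = -165 + 22/3 = -473/3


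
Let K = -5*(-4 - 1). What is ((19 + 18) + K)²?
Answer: 3844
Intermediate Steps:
K = 25 (K = -5*(-5) = 25)
((19 + 18) + K)² = ((19 + 18) + 25)² = (37 + 25)² = 62² = 3844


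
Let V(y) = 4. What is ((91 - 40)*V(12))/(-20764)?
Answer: -51/5191 ≈ -0.0098247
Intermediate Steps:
((91 - 40)*V(12))/(-20764) = ((91 - 40)*4)/(-20764) = (51*4)*(-1/20764) = 204*(-1/20764) = -51/5191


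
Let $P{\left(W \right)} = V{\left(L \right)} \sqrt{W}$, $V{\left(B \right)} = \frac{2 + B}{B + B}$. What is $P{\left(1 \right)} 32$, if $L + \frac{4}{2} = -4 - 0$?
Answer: $\frac{32}{3} \approx 10.667$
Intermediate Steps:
$L = -6$ ($L = -2 - 4 = -6$)
$V{\left(B \right)} = \frac{2 + B}{2 B}$
$P{\left(W \right)} = \frac{\sqrt{W}}{3}$ ($P{\left(W \right)} = \frac{2 - 6}{2 \left(-6\right)} \sqrt{W} = \frac{1}{2} \left(- \frac{1}{6}\right) \left(-4\right) \sqrt{W} = \frac{\sqrt{W}}{3}$)
$P{\left(1 \right)} 32 = \frac{\sqrt{1}}{3} \cdot 32 = \frac{1}{3} \cdot 1 \cdot 32 = \frac{1}{3} \cdot 32 = \frac{32}{3}$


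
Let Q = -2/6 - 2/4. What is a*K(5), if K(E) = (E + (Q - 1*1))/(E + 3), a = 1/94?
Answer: 19/4512 ≈ 0.0042110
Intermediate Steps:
Q = -⅚ (Q = -2*⅙ - 2*¼ = -⅓ - ½ = -⅚ ≈ -0.83333)
a = 1/94 ≈ 0.010638
K(E) = (-11/6 + E)/(3 + E) (K(E) = (E + (-⅚ - 1*1))/(E + 3) = (E + (-⅚ - 1))/(3 + E) = (E - 11/6)/(3 + E) = (-11/6 + E)/(3 + E))
a*K(5) = ((-11/6 + 5)/(3 + 5))/94 = ((19/6)/8)/94 = ((⅛)*(19/6))/94 = (1/94)*(19/48) = 19/4512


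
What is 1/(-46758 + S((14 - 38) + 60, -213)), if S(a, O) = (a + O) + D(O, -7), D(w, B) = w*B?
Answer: -1/45444 ≈ -2.2005e-5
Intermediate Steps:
D(w, B) = B*w
S(a, O) = a - 6*O (S(a, O) = (a + O) - 7*O = (O + a) - 7*O = a - 6*O)
1/(-46758 + S((14 - 38) + 60, -213)) = 1/(-46758 + (((14 - 38) + 60) - 6*(-213))) = 1/(-46758 + ((-24 + 60) + 1278)) = 1/(-46758 + (36 + 1278)) = 1/(-46758 + 1314) = 1/(-45444) = -1/45444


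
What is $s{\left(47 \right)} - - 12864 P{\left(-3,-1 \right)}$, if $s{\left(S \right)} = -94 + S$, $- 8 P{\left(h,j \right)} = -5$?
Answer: $7993$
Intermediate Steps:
$P{\left(h,j \right)} = \frac{5}{8}$ ($P{\left(h,j \right)} = \left(- \frac{1}{8}\right) \left(-5\right) = \frac{5}{8}$)
$s{\left(47 \right)} - - 12864 P{\left(-3,-1 \right)} = \left(-94 + 47\right) - \left(-12864\right) \frac{5}{8} = -47 - -8040 = -47 + 8040 = 7993$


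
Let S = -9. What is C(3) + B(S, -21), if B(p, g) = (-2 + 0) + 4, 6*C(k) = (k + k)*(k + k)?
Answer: 8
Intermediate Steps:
C(k) = 2*k²/3 (C(k) = ((k + k)*(k + k))/6 = ((2*k)*(2*k))/6 = (4*k²)/6 = 2*k²/3)
B(p, g) = 2 (B(p, g) = -2 + 4 = 2)
C(3) + B(S, -21) = (⅔)*3² + 2 = (⅔)*9 + 2 = 6 + 2 = 8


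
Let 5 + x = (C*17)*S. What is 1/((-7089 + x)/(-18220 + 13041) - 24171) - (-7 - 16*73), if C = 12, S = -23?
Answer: 147074536846/125169823 ≈ 1175.0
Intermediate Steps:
x = -4697 (x = -5 + (12*17)*(-23) = -5 + 204*(-23) = -5 - 4692 = -4697)
1/((-7089 + x)/(-18220 + 13041) - 24171) - (-7 - 16*73) = 1/((-7089 - 4697)/(-18220 + 13041) - 24171) - (-7 - 16*73) = 1/(-11786/(-5179) - 24171) - (-7 - 1168) = 1/(-11786*(-1/5179) - 24171) - 1*(-1175) = 1/(11786/5179 - 24171) + 1175 = 1/(-125169823/5179) + 1175 = -5179/125169823 + 1175 = 147074536846/125169823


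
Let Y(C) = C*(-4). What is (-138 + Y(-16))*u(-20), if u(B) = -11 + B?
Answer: 2294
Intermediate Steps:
Y(C) = -4*C
(-138 + Y(-16))*u(-20) = (-138 - 4*(-16))*(-11 - 20) = (-138 + 64)*(-31) = -74*(-31) = 2294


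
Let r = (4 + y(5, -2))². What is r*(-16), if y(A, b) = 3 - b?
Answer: -1296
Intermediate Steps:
r = 81 (r = (4 + (3 - 1*(-2)))² = (4 + (3 + 2))² = (4 + 5)² = 9² = 81)
r*(-16) = 81*(-16) = -1296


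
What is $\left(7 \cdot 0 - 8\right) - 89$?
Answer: $-97$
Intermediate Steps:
$\left(7 \cdot 0 - 8\right) - 89 = \left(0 - 8\right) - 89 = -8 - 89 = -97$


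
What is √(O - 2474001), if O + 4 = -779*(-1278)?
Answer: I*√1478443 ≈ 1215.9*I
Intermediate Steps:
O = 995558 (O = -4 - 779*(-1278) = -4 + 995562 = 995558)
√(O - 2474001) = √(995558 - 2474001) = √(-1478443) = I*√1478443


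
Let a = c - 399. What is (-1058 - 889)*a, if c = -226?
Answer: 1216875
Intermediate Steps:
a = -625 (a = -226 - 399 = -625)
(-1058 - 889)*a = (-1058 - 889)*(-625) = -1947*(-625) = 1216875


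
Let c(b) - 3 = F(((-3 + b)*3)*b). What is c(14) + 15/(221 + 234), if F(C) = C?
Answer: 42318/91 ≈ 465.03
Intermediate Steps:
c(b) = 3 + b*(-9 + 3*b) (c(b) = 3 + ((-3 + b)*3)*b = 3 + (-9 + 3*b)*b = 3 + b*(-9 + 3*b))
c(14) + 15/(221 + 234) = (3 + 3*14*(-3 + 14)) + 15/(221 + 234) = (3 + 3*14*11) + 15/455 = (3 + 462) + 15*(1/455) = 465 + 3/91 = 42318/91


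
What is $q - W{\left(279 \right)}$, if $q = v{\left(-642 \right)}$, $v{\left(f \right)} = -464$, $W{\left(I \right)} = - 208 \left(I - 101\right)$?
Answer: $36560$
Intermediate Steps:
$W{\left(I \right)} = 21008 - 208 I$ ($W{\left(I \right)} = - 208 \left(-101 + I\right) = 21008 - 208 I$)
$q = -464$
$q - W{\left(279 \right)} = -464 - \left(21008 - 58032\right) = -464 - -37024 = -464 + 37024 = 36560$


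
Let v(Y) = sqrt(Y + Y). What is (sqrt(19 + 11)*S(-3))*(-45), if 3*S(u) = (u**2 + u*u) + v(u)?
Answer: 15*sqrt(30)*(-18 - I*sqrt(6)) ≈ -1478.9 - 201.25*I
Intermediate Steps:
v(Y) = sqrt(2)*sqrt(Y) (v(Y) = sqrt(2*Y) = sqrt(2)*sqrt(Y))
S(u) = 2*u**2/3 + sqrt(2)*sqrt(u)/3 (S(u) = ((u**2 + u*u) + sqrt(2)*sqrt(u))/3 = ((u**2 + u**2) + sqrt(2)*sqrt(u))/3 = (2*u**2 + sqrt(2)*sqrt(u))/3 = 2*u**2/3 + sqrt(2)*sqrt(u)/3)
(sqrt(19 + 11)*S(-3))*(-45) = (sqrt(19 + 11)*((2/3)*(-3)**2 + sqrt(2)*sqrt(-3)/3))*(-45) = (sqrt(30)*((2/3)*9 + sqrt(2)*(I*sqrt(3))/3))*(-45) = (sqrt(30)*(6 + I*sqrt(6)/3))*(-45) = -45*sqrt(30)*(6 + I*sqrt(6)/3)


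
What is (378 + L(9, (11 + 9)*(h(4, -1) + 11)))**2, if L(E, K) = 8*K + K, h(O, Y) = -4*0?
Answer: 5560164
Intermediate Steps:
h(O, Y) = 0
L(E, K) = 9*K
(378 + L(9, (11 + 9)*(h(4, -1) + 11)))**2 = (378 + 9*((11 + 9)*(0 + 11)))**2 = (378 + 9*(20*11))**2 = (378 + 9*220)**2 = (378 + 1980)**2 = 2358**2 = 5560164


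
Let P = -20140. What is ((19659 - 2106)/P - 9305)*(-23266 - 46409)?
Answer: 2611701225555/4028 ≈ 6.4839e+8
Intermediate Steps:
((19659 - 2106)/P - 9305)*(-23266 - 46409) = ((19659 - 2106)/(-20140) - 9305)*(-23266 - 46409) = (17553*(-1/20140) - 9305)*(-69675) = (-17553/20140 - 9305)*(-69675) = -187420253/20140*(-69675) = 2611701225555/4028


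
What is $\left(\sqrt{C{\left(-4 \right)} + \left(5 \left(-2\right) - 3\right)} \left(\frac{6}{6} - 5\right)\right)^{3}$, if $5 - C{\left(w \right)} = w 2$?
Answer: $0$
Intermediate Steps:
$C{\left(w \right)} = 5 - 2 w$ ($C{\left(w \right)} = 5 - w 2 = 5 - 2 w$)
$\left(\sqrt{C{\left(-4 \right)} + \left(5 \left(-2\right) - 3\right)} \left(\frac{6}{6} - 5\right)\right)^{3} = \left(\sqrt{\left(5 - -8\right) + \left(5 \left(-2\right) - 3\right)} \left(\frac{6}{6} - 5\right)\right)^{3} = \left(\sqrt{\left(5 + 8\right) - 13} \left(6 \cdot \frac{1}{6} - 5\right)\right)^{3} = \left(\sqrt{13 - 13} \left(1 - 5\right)\right)^{3} = \left(\sqrt{0} \left(-4\right)\right)^{3} = \left(0 \left(-4\right)\right)^{3} = 0^{3} = 0$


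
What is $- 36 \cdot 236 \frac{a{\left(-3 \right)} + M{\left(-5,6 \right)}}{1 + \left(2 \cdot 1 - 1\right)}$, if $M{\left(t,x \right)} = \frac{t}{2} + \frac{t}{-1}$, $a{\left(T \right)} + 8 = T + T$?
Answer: $48852$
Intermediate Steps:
$a{\left(T \right)} = -8 + 2 T$ ($a{\left(T \right)} = -8 + \left(T + T\right) = -8 + 2 T$)
$M{\left(t,x \right)} = - \frac{t}{2}$ ($M{\left(t,x \right)} = t \frac{1}{2} + t \left(-1\right) = \frac{t}{2} - t = - \frac{t}{2}$)
$- 36 \cdot 236 \frac{a{\left(-3 \right)} + M{\left(-5,6 \right)}}{1 + \left(2 \cdot 1 - 1\right)} = - 36 \cdot 236 \frac{\left(-8 + 2 \left(-3\right)\right) - - \frac{5}{2}}{1 + \left(2 \cdot 1 - 1\right)} = - 36 \cdot 236 \frac{\left(-8 - 6\right) + \frac{5}{2}}{1 + \left(2 - 1\right)} = - 36 \cdot 236 \frac{-14 + \frac{5}{2}}{1 + 1} = - 36 \cdot 236 \left(- \frac{23}{2 \cdot 2}\right) = - 36 \cdot 236 \left(\left(- \frac{23}{2}\right) \frac{1}{2}\right) = - 36 \cdot 236 \left(- \frac{23}{4}\right) = \left(-36\right) \left(-1357\right) = 48852$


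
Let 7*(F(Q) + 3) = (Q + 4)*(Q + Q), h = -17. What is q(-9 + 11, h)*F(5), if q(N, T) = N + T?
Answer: -1035/7 ≈ -147.86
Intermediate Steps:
F(Q) = -3 + 2*Q*(4 + Q)/7 (F(Q) = -3 + ((Q + 4)*(Q + Q))/7 = -3 + ((4 + Q)*(2*Q))/7 = -3 + (2*Q*(4 + Q))/7 = -3 + 2*Q*(4 + Q)/7)
q(-9 + 11, h)*F(5) = ((-9 + 11) - 17)*(-3 + (2/7)*5² + (8/7)*5) = (2 - 17)*(-3 + (2/7)*25 + 40/7) = -15*(-3 + 50/7 + 40/7) = -15*69/7 = -1035/7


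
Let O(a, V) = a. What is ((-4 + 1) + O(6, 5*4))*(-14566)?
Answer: -43698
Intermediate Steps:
((-4 + 1) + O(6, 5*4))*(-14566) = ((-4 + 1) + 6)*(-14566) = (-3 + 6)*(-14566) = 3*(-14566) = -43698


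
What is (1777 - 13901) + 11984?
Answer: -140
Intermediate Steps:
(1777 - 13901) + 11984 = -12124 + 11984 = -140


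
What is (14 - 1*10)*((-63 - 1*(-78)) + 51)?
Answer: 264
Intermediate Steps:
(14 - 1*10)*((-63 - 1*(-78)) + 51) = (14 - 10)*((-63 + 78) + 51) = 4*(15 + 51) = 4*66 = 264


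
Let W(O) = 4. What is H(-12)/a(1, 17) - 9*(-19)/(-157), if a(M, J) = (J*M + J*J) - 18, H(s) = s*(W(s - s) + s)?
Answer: -356/471 ≈ -0.75584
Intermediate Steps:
H(s) = s*(4 + s)
a(M, J) = -18 + J**2 + J*M (a(M, J) = (J*M + J**2) - 18 = (J**2 + J*M) - 18 = -18 + J**2 + J*M)
H(-12)/a(1, 17) - 9*(-19)/(-157) = (-12*(4 - 12))/(-18 + 17**2 + 17*1) - 9*(-19)/(-157) = (-12*(-8))/(-18 + 289 + 17) + 171*(-1/157) = 96/288 - 171/157 = 96*(1/288) - 171/157 = 1/3 - 171/157 = -356/471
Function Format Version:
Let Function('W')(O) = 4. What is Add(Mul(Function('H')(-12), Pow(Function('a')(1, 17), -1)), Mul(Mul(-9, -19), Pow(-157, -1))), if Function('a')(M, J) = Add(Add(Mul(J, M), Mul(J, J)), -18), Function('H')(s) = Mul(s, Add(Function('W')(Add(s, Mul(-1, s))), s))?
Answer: Rational(-356, 471) ≈ -0.75584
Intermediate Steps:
Function('H')(s) = Mul(s, Add(4, s))
Function('a')(M, J) = Add(-18, Pow(J, 2), Mul(J, M)) (Function('a')(M, J) = Add(Add(Mul(J, M), Pow(J, 2)), -18) = Add(Add(Pow(J, 2), Mul(J, M)), -18) = Add(-18, Pow(J, 2), Mul(J, M)))
Add(Mul(Function('H')(-12), Pow(Function('a')(1, 17), -1)), Mul(Mul(-9, -19), Pow(-157, -1))) = Add(Mul(Mul(-12, Add(4, -12)), Pow(Add(-18, Pow(17, 2), Mul(17, 1)), -1)), Mul(Mul(-9, -19), Pow(-157, -1))) = Add(Mul(Mul(-12, -8), Pow(Add(-18, 289, 17), -1)), Mul(171, Rational(-1, 157))) = Add(Mul(96, Pow(288, -1)), Rational(-171, 157)) = Add(Mul(96, Rational(1, 288)), Rational(-171, 157)) = Add(Rational(1, 3), Rational(-171, 157)) = Rational(-356, 471)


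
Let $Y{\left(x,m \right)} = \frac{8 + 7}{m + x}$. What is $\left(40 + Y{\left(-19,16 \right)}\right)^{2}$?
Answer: $1225$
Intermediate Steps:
$Y{\left(x,m \right)} = \frac{15}{m + x}$
$\left(40 + Y{\left(-19,16 \right)}\right)^{2} = \left(40 + \frac{15}{16 - 19}\right)^{2} = \left(40 + \frac{15}{-3}\right)^{2} = \left(40 + 15 \left(- \frac{1}{3}\right)\right)^{2} = \left(40 - 5\right)^{2} = 35^{2} = 1225$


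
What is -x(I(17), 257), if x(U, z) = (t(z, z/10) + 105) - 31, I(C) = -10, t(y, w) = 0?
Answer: -74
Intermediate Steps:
x(U, z) = 74 (x(U, z) = (0 + 105) - 31 = 105 - 31 = 74)
-x(I(17), 257) = -1*74 = -74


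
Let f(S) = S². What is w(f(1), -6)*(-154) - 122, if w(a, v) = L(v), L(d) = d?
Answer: 802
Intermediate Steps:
w(a, v) = v
w(f(1), -6)*(-154) - 122 = -6*(-154) - 122 = 924 - 122 = 802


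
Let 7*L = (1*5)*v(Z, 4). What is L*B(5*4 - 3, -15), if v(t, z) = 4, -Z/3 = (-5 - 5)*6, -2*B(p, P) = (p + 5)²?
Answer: -4840/7 ≈ -691.43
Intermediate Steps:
B(p, P) = -(5 + p)²/2 (B(p, P) = -(p + 5)²/2 = -(5 + p)²/2)
Z = 180 (Z = -3*(-5 - 5)*6 = -(-30)*6 = -3*(-60) = 180)
L = 20/7 (L = ((1*5)*4)/7 = (5*4)/7 = (⅐)*20 = 20/7 ≈ 2.8571)
L*B(5*4 - 3, -15) = 20*(-(5 + (5*4 - 3))²/2)/7 = 20*(-(5 + (20 - 3))²/2)/7 = 20*(-(5 + 17)²/2)/7 = 20*(-½*22²)/7 = 20*(-½*484)/7 = (20/7)*(-242) = -4840/7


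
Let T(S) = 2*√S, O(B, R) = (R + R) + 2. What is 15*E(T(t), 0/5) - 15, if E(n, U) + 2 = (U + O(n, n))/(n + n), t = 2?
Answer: -30 + 15*√2/4 ≈ -24.697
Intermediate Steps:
O(B, R) = 2 + 2*R (O(B, R) = 2*R + 2 = 2 + 2*R)
E(n, U) = -2 + (2 + U + 2*n)/(2*n) (E(n, U) = -2 + (U + (2 + 2*n))/(n + n) = -2 + (2 + U + 2*n)/((2*n)) = -2 + (2 + U + 2*n)*(1/(2*n)) = -2 + (2 + U + 2*n)/(2*n))
15*E(T(t), 0/5) - 15 = 15*((1 + (0/5)/2 - 2*√2)/((2*√2))) - 15 = 15*((√2/4)*(1 + (0*(⅕))/2 - 2*√2)) - 15 = 15*((√2/4)*(1 + (½)*0 - 2*√2)) - 15 = 15*((√2/4)*(1 + 0 - 2*√2)) - 15 = 15*((√2/4)*(1 - 2*√2)) - 15 = 15*(√2*(1 - 2*√2)/4) - 15 = 15*√2*(1 - 2*√2)/4 - 15 = -15 + 15*√2*(1 - 2*√2)/4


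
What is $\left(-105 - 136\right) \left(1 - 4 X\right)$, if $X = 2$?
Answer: $1687$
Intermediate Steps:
$\left(-105 - 136\right) \left(1 - 4 X\right) = \left(-105 - 136\right) \left(1 - 8\right) = - 241 \left(1 - 8\right) = \left(-241\right) \left(-7\right) = 1687$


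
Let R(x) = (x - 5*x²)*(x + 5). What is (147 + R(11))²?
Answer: 87553449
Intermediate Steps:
R(x) = (5 + x)*(x - 5*x²) (R(x) = (x - 5*x²)*(5 + x) = (5 + x)*(x - 5*x²))
(147 + R(11))² = (147 + 11*(5 - 24*11 - 5*11²))² = (147 + 11*(5 - 264 - 5*121))² = (147 + 11*(5 - 264 - 605))² = (147 + 11*(-864))² = (147 - 9504)² = (-9357)² = 87553449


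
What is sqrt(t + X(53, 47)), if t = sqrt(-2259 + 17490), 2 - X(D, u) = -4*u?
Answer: sqrt(190 + sqrt(15231)) ≈ 17.703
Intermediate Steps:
X(D, u) = 2 + 4*u (X(D, u) = 2 - (-4)*u = 2 + 4*u)
t = sqrt(15231) ≈ 123.41
sqrt(t + X(53, 47)) = sqrt(sqrt(15231) + (2 + 4*47)) = sqrt(sqrt(15231) + (2 + 188)) = sqrt(sqrt(15231) + 190) = sqrt(190 + sqrt(15231))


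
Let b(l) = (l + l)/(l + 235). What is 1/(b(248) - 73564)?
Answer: -483/35530916 ≈ -1.3594e-5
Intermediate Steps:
b(l) = 2*l/(235 + l) (b(l) = (2*l)/(235 + l) = 2*l/(235 + l))
1/(b(248) - 73564) = 1/(2*248/(235 + 248) - 73564) = 1/(2*248/483 - 73564) = 1/(2*248*(1/483) - 73564) = 1/(496/483 - 73564) = 1/(-35530916/483) = -483/35530916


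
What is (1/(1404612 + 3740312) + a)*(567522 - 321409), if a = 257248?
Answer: 325735824570872289/5144924 ≈ 6.3312e+10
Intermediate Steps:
(1/(1404612 + 3740312) + a)*(567522 - 321409) = (1/(1404612 + 3740312) + 257248)*(567522 - 321409) = (1/5144924 + 257248)*246113 = (1323521409153/5144924)*246113 = 325735824570872289/5144924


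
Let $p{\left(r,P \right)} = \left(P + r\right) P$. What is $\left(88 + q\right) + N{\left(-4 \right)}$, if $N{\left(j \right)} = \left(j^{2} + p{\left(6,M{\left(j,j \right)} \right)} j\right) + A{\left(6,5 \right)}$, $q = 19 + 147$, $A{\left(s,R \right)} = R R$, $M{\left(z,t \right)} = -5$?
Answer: $315$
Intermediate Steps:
$A{\left(s,R \right)} = R^{2}$
$q = 166$
$p{\left(r,P \right)} = P \left(P + r\right)$
$N{\left(j \right)} = 25 + j^{2} - 5 j$ ($N{\left(j \right)} = \left(j^{2} + - 5 \left(-5 + 6\right) j\right) + 5^{2} = \left(j^{2} + \left(-5\right) 1 j\right) + 25 = \left(j^{2} - 5 j\right) + 25 = 25 + j^{2} - 5 j$)
$\left(88 + q\right) + N{\left(-4 \right)} = \left(88 + 166\right) + \left(25 + \left(-4\right)^{2} - -20\right) = 254 + \left(25 + 16 + 20\right) = 254 + 61 = 315$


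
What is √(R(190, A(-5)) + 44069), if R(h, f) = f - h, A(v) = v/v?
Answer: 2*√10970 ≈ 209.48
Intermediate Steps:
A(v) = 1
√(R(190, A(-5)) + 44069) = √((1 - 1*190) + 44069) = √((1 - 190) + 44069) = √(-189 + 44069) = √43880 = 2*√10970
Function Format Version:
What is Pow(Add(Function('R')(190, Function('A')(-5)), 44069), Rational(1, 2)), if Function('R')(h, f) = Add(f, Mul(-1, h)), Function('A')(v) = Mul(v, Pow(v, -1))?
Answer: Mul(2, Pow(10970, Rational(1, 2))) ≈ 209.48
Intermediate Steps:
Function('A')(v) = 1
Pow(Add(Function('R')(190, Function('A')(-5)), 44069), Rational(1, 2)) = Pow(Add(Add(1, Mul(-1, 190)), 44069), Rational(1, 2)) = Pow(Add(Add(1, -190), 44069), Rational(1, 2)) = Pow(Add(-189, 44069), Rational(1, 2)) = Pow(43880, Rational(1, 2)) = Mul(2, Pow(10970, Rational(1, 2)))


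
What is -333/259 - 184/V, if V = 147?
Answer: -373/147 ≈ -2.5374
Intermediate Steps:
-333/259 - 184/V = -333/259 - 184/147 = -333*1/259 - 184*1/147 = -9/7 - 184/147 = -373/147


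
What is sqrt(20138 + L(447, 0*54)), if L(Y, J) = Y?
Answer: sqrt(20585) ≈ 143.47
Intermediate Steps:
sqrt(20138 + L(447, 0*54)) = sqrt(20138 + 447) = sqrt(20585)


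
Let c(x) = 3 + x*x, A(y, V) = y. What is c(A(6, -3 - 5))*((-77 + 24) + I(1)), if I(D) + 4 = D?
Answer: -2184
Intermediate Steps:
I(D) = -4 + D
c(x) = 3 + x²
c(A(6, -3 - 5))*((-77 + 24) + I(1)) = (3 + 6²)*((-77 + 24) + (-4 + 1)) = (3 + 36)*(-53 - 3) = 39*(-56) = -2184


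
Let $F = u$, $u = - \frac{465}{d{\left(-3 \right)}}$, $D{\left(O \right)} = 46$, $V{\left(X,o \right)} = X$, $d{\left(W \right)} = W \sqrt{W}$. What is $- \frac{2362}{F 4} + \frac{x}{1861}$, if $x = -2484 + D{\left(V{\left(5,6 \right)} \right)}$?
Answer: $- \frac{2438}{1861} - \frac{1181 i \sqrt{3}}{310} \approx -1.31 - 6.5986 i$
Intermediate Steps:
$d{\left(W \right)} = W^{\frac{3}{2}}$
$u = - \frac{155 i \sqrt{3}}{3}$ ($u = - \frac{465}{\left(-3\right)^{\frac{3}{2}}} = - \frac{465}{\left(-3\right) i \sqrt{3}} = - 465 \frac{i \sqrt{3}}{9} = - \frac{155 i \sqrt{3}}{3} \approx - 89.489 i$)
$x = -2438$ ($x = -2484 + 46 = -2438$)
$F = - \frac{155 i \sqrt{3}}{3} \approx - 89.489 i$
$- \frac{2362}{F 4} + \frac{x}{1861} = - \frac{2362}{- \frac{155 i \sqrt{3}}{3} \cdot 4} - \frac{2438}{1861} = - \frac{2362}{\left(- \frac{620}{3}\right) i \sqrt{3}} - \frac{2438}{1861} = - 2362 \frac{i \sqrt{3}}{620} - \frac{2438}{1861} = - \frac{1181 i \sqrt{3}}{310} - \frac{2438}{1861} = - \frac{2438}{1861} - \frac{1181 i \sqrt{3}}{310}$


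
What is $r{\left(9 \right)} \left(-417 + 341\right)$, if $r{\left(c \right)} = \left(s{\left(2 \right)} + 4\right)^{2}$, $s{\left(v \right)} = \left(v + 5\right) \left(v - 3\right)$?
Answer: $-684$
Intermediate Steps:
$s{\left(v \right)} = \left(-3 + v\right) \left(5 + v\right)$ ($s{\left(v \right)} = \left(5 + v\right) \left(-3 + v\right) = \left(-3 + v\right) \left(5 + v\right)$)
$r{\left(c \right)} = 9$ ($r{\left(c \right)} = \left(\left(-15 + 2^{2} + 2 \cdot 2\right) + 4\right)^{2} = \left(\left(-15 + 4 + 4\right) + 4\right)^{2} = \left(-7 + 4\right)^{2} = \left(-3\right)^{2} = 9$)
$r{\left(9 \right)} \left(-417 + 341\right) = 9 \left(-417 + 341\right) = 9 \left(-76\right) = -684$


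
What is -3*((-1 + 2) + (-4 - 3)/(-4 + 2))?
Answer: -27/2 ≈ -13.500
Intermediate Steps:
-3*((-1 + 2) + (-4 - 3)/(-4 + 2)) = -3*(1 - 7/(-2)) = -3*(1 - 7*(-1/2)) = -3*(1 + 7/2) = -3*9/2 = -27/2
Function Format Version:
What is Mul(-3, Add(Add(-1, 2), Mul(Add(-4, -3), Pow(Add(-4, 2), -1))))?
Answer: Rational(-27, 2) ≈ -13.500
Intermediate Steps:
Mul(-3, Add(Add(-1, 2), Mul(Add(-4, -3), Pow(Add(-4, 2), -1)))) = Mul(-3, Add(1, Mul(-7, Pow(-2, -1)))) = Mul(-3, Add(1, Mul(-7, Rational(-1, 2)))) = Mul(-3, Add(1, Rational(7, 2))) = Mul(-3, Rational(9, 2)) = Rational(-27, 2)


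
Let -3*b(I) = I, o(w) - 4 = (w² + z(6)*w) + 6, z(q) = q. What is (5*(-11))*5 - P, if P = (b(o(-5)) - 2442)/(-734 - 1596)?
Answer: -1929581/6990 ≈ -276.05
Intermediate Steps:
o(w) = 10 + w² + 6*w (o(w) = 4 + ((w² + 6*w) + 6) = 4 + (6 + w² + 6*w) = 10 + w² + 6*w)
b(I) = -I/3
P = 7331/6990 (P = (-(10 + (-5)² + 6*(-5))/3 - 2442)/(-734 - 1596) = (-(10 + 25 - 30)/3 - 2442)/(-2330) = (-⅓*5 - 2442)*(-1/2330) = (-5/3 - 2442)*(-1/2330) = -7331/3*(-1/2330) = 7331/6990 ≈ 1.0488)
(5*(-11))*5 - P = (5*(-11))*5 - 1*7331/6990 = -55*5 - 7331/6990 = -275 - 7331/6990 = -1929581/6990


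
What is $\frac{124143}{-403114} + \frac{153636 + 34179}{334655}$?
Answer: $\frac{6833156049}{26980823134} \approx 0.25326$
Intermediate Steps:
$\frac{124143}{-403114} + \frac{153636 + 34179}{334655} = 124143 \left(- \frac{1}{403114}\right) + 187815 \cdot \frac{1}{334655} = - \frac{124143}{403114} + \frac{37563}{66931} = \frac{6833156049}{26980823134}$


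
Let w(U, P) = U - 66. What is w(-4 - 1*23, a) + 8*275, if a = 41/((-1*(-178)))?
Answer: 2107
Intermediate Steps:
a = 41/178 ≈ 0.23034
w(U, P) = -66 + U
w(-4 - 1*23, a) + 8*275 = (-66 + (-4 - 1*23)) + 8*275 = (-66 + (-4 - 23)) + 2200 = (-66 - 27) + 2200 = -93 + 2200 = 2107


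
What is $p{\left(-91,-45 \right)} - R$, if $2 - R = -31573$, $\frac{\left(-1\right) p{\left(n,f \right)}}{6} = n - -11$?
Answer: $-31095$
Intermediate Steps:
$p{\left(n,f \right)} = -66 - 6 n$ ($p{\left(n,f \right)} = - 6 \left(n - -11\right) = - 6 \left(n + 11\right) = - 6 \left(11 + n\right) = -66 - 6 n$)
$R = 31575$ ($R = 2 - -31573 = 2 + 31573 = 31575$)
$p{\left(-91,-45 \right)} - R = \left(-66 - -546\right) - 31575 = \left(-66 + 546\right) - 31575 = 480 - 31575 = -31095$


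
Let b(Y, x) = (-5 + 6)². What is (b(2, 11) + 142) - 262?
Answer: -119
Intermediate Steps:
b(Y, x) = 1 (b(Y, x) = 1² = 1)
(b(2, 11) + 142) - 262 = (1 + 142) - 262 = 143 - 262 = -119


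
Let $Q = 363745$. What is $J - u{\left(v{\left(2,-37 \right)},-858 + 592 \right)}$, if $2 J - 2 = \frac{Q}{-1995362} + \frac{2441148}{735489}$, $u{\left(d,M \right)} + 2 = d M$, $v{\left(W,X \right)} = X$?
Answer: $- \frac{9624725362200311}{978377868012} \approx -9837.4$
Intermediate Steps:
$u{\left(d,M \right)} = -2 + M d$ ($u{\left(d,M \right)} = -2 + d M = -2 + M d$)
$J = \frac{2512859037769}{978377868012}$ ($J = 1 + \frac{\frac{363745}{-1995362} + \frac{2441148}{735489}}{2} = 1 + \frac{363745 \left(- \frac{1}{1995362}\right) + 2441148 \cdot \frac{1}{735489}}{2} = 1 + \frac{- \frac{363745}{1995362} + \frac{813716}{245163}}{2} = 1 + \frac{1}{2} \cdot \frac{1534481169757}{489188934006} = 1 + \frac{1534481169757}{978377868012} = \frac{2512859037769}{978377868012} \approx 2.5684$)
$J - u{\left(v{\left(2,-37 \right)},-858 + 592 \right)} = \frac{2512859037769}{978377868012} - \left(-2 + \left(-858 + 592\right) \left(-37\right)\right) = \frac{2512859037769}{978377868012} - \left(-2 - -9842\right) = \frac{2512859037769}{978377868012} - \left(-2 + 9842\right) = \frac{2512859037769}{978377868012} - 9840 = - \frac{9624725362200311}{978377868012}$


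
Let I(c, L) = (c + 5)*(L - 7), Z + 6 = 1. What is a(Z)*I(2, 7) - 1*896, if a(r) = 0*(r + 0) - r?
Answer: -896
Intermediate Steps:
Z = -5 (Z = -6 + 1 = -5)
a(r) = -r (a(r) = 0*r - r = 0 - r = -r)
I(c, L) = (-7 + L)*(5 + c) (I(c, L) = (5 + c)*(-7 + L) = (-7 + L)*(5 + c))
a(Z)*I(2, 7) - 1*896 = (-1*(-5))*(-35 - 7*2 + 5*7 + 7*2) - 1*896 = 5*(-35 - 14 + 35 + 14) - 896 = 5*0 - 896 = 0 - 896 = -896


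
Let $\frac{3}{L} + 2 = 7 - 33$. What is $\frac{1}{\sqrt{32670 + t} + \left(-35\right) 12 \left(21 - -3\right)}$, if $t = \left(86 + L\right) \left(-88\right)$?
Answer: $- \frac{3528}{35553451} - \frac{\sqrt{307615}}{355534510} \approx -0.00010079$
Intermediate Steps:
$L = - \frac{3}{28}$ ($L = \frac{3}{-2 + \left(7 - 33\right)} = \frac{3}{-2 - 26} = \frac{3}{-28} = 3 \left(- \frac{1}{28}\right) = - \frac{3}{28} \approx -0.10714$)
$t = - \frac{52910}{7}$ ($t = \left(86 - \frac{3}{28}\right) \left(-88\right) = \frac{2405}{28} \left(-88\right) = - \frac{52910}{7} \approx -7558.6$)
$\frac{1}{\sqrt{32670 + t} + \left(-35\right) 12 \left(21 - -3\right)} = \frac{1}{\sqrt{32670 - \frac{52910}{7}} + \left(-35\right) 12 \left(21 - -3\right)} = \frac{1}{\sqrt{\frac{175780}{7}} - 420 \left(21 + 3\right)} = \frac{1}{\frac{2 \sqrt{307615}}{7} - 10080} = \frac{1}{-10080 + \frac{2 \sqrt{307615}}{7}}$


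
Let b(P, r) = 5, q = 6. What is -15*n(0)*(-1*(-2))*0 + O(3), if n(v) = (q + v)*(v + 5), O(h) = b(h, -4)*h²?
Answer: 45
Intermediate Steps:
O(h) = 5*h²
n(v) = (5 + v)*(6 + v) (n(v) = (6 + v)*(v + 5) = (6 + v)*(5 + v) = (5 + v)*(6 + v))
-15*n(0)*(-1*(-2))*0 + O(3) = -15*(30 + 0² + 11*0)*(-1*(-2))*0 + 5*3² = -15*(30 + 0 + 0)*2*0 + 5*9 = -15*30*2*0 + 45 = -900*0 + 45 = -15*0 + 45 = 0 + 45 = 45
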